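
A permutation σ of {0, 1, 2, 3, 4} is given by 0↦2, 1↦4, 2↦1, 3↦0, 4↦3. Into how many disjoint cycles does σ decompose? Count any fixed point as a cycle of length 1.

1

Cycle decomposition: (0 2 1 4 3).
1 cycle.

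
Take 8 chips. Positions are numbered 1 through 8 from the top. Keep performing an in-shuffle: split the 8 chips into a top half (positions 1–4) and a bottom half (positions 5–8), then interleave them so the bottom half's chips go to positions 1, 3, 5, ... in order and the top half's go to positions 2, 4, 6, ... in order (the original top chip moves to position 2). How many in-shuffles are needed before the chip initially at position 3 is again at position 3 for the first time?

2

Follow position 3 under repeated in-shuffles:
3 → 6 → 3
It first returns after 2 in-shuffles.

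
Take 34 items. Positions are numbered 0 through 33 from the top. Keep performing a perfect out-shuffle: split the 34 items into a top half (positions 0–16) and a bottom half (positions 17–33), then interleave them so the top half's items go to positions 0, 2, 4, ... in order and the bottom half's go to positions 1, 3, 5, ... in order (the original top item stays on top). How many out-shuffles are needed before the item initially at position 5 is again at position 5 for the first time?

10

Follow position 5 under repeated out-shuffles:
5 → 10 → 20 → 7 → 14 → 28 → 23 → 13 → 26 → 19 → 5
It first returns after 10 out-shuffles.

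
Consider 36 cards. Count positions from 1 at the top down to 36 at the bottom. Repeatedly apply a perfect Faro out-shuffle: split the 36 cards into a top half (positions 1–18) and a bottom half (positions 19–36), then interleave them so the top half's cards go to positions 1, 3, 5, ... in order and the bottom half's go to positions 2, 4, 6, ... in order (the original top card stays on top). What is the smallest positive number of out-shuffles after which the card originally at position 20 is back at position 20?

12

Follow position 20 under repeated out-shuffles:
20 → 4 → 7 → 13 → 25 → 14 → 27 → 18 → 35 → 34 → 32 → 28 → 20
It first returns after 12 out-shuffles.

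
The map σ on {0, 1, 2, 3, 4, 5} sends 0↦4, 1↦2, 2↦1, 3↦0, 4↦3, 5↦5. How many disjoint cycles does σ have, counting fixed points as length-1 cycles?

3

Cycle decomposition: (0 4 3) (1 2) (5).
3 cycles.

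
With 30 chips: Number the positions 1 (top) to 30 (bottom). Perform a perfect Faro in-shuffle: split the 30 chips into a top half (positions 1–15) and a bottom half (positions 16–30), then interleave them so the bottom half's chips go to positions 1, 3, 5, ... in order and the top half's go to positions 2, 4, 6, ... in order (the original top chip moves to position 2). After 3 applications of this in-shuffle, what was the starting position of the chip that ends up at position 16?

2

Work backwards from position 16, undoing one in-shuffle at a time:
16 ← 8 ← 4 ← 2
So the chip now at position 16 started at position 2.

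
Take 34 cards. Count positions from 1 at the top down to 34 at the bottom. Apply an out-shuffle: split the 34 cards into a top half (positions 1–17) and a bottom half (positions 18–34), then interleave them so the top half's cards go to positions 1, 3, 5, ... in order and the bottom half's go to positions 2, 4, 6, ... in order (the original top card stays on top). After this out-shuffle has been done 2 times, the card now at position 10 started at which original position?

28

Work backwards from position 10, undoing one out-shuffle at a time:
10 ← 22 ← 28
So the card now at position 10 started at position 28.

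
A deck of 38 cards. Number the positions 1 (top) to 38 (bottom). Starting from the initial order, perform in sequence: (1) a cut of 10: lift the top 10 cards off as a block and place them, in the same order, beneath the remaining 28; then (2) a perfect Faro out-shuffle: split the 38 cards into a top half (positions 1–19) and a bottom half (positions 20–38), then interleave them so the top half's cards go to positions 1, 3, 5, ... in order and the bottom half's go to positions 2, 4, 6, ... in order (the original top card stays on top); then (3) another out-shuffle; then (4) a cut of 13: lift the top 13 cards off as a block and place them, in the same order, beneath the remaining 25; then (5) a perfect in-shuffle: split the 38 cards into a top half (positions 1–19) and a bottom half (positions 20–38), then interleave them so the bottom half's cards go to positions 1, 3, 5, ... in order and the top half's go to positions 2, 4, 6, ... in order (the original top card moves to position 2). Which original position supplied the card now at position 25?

31

Undo the operations in reverse order, starting from position 25:
  undo op 5 (in-shuffle, from bottom half): 25 ← 32
  undo op 4 (cut 13): 32 ← 7
  undo op 3 (out-shuffle, from top half): 7 ← 4
  undo op 2 (out-shuffle, from bottom half): 4 ← 21
  undo op 1 (cut 10): 21 ← 31
So the card at position 25 came from original position 31.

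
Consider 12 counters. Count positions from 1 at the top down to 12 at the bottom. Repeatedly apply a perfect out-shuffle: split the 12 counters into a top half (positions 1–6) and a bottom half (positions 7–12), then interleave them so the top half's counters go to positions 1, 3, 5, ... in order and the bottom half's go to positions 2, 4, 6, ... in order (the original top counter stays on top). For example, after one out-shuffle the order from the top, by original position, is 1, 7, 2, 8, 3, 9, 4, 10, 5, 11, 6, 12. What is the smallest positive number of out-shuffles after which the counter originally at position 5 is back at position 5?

10

Follow position 5 under repeated out-shuffles:
5 → 9 → 6 → 11 → 10 → 8 → 4 → 7 → 2 → 3 → 5
It first returns after 10 out-shuffles.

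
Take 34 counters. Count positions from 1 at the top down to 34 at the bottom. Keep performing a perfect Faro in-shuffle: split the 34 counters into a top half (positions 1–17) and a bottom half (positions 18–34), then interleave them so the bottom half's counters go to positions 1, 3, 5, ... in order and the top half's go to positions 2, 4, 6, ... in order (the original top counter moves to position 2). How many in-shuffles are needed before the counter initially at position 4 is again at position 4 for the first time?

12

Follow position 4 under repeated in-shuffles:
4 → 8 → 16 → 32 → 29 → 23 → 11 → 22 → 9 → 18 → 1 → 2 → 4
It first returns after 12 in-shuffles.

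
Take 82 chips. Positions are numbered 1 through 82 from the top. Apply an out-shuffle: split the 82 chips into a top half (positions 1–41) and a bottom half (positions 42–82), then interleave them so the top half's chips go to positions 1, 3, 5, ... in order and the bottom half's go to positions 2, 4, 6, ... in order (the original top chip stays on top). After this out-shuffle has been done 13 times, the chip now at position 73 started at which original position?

37

Work backwards from position 73, undoing one out-shuffle at a time:
73 ← 37 ← 19 ← 10 ← 46 ← ... ← 37 (13 steps).
So the chip now at position 73 started at position 37.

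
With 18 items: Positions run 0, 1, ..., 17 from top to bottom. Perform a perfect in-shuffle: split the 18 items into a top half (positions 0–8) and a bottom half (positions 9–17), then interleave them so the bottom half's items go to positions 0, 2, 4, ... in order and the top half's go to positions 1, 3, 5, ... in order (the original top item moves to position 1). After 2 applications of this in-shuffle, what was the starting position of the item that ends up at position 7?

1

Work backwards from position 7, undoing one in-shuffle at a time:
7 ← 3 ← 1
So the item now at position 7 started at position 1.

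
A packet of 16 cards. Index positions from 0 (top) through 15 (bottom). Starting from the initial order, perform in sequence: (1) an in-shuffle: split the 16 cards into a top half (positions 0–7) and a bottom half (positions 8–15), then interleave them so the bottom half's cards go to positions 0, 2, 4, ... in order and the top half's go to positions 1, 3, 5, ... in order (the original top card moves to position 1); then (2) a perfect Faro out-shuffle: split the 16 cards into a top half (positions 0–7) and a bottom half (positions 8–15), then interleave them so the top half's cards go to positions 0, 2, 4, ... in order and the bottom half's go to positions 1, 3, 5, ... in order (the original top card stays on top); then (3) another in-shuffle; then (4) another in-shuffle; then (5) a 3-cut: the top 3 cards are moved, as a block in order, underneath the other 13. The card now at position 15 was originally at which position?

9

Undo the operations in reverse order, starting from position 15:
  undo op 5 (cut 3): 15 ← 2
  undo op 4 (in-shuffle, from bottom half): 2 ← 9
  undo op 3 (in-shuffle, from top half): 9 ← 4
  undo op 2 (out-shuffle, from top half): 4 ← 2
  undo op 1 (in-shuffle, from bottom half): 2 ← 9
So the card at position 15 came from original position 9.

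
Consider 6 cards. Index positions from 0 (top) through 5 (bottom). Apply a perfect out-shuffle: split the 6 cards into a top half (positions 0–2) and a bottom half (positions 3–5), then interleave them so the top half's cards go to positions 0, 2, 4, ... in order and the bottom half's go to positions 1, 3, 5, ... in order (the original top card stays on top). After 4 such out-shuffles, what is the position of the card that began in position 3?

3

Track the card's position through each out-shuffle:
3 → 1 → 2 → 4 → 3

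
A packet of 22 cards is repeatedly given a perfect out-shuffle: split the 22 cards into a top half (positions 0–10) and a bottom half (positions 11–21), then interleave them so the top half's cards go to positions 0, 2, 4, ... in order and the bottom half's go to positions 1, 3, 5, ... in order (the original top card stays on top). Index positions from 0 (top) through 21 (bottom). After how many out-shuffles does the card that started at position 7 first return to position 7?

2

Follow position 7 under repeated out-shuffles:
7 → 14 → 7
It first returns after 2 out-shuffles.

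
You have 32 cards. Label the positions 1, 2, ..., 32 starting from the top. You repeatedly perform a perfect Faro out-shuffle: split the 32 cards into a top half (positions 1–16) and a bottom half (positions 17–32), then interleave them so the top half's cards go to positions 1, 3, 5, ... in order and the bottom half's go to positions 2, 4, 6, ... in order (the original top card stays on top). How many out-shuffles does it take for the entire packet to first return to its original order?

5

The out-shuffle permutes the 32 positions with cycle lengths [1, 1, 5, 5, 5, 5, 5, 5].
Every card is home exactly when every cycle has completed a whole number of laps, i.e. after lcm(1, 5) = 5 out-shuffles.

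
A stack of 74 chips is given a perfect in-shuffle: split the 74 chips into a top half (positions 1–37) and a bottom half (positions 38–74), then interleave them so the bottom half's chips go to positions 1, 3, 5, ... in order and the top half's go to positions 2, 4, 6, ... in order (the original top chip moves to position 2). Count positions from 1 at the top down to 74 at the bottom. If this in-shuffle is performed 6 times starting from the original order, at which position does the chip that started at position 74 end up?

Track the chip's position through each in-shuffle:
74 → 73 → 71 → 67 → 59 → 43 → 11

11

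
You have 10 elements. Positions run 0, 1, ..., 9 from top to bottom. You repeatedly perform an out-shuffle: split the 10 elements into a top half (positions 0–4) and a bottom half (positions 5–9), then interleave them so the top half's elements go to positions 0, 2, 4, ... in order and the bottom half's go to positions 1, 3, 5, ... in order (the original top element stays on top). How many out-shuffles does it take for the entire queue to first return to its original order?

6

The out-shuffle permutes the 10 positions with cycle lengths [1, 1, 2, 6].
Every element is home exactly when every cycle has completed a whole number of laps, i.e. after lcm(1, 2, 6) = 6 out-shuffles.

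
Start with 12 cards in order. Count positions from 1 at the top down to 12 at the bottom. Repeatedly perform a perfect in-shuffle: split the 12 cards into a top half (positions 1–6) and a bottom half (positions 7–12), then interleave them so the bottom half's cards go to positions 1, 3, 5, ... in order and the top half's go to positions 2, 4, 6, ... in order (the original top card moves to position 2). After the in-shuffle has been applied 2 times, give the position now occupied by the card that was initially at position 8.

Track the card's position through each in-shuffle:
8 → 3 → 6

6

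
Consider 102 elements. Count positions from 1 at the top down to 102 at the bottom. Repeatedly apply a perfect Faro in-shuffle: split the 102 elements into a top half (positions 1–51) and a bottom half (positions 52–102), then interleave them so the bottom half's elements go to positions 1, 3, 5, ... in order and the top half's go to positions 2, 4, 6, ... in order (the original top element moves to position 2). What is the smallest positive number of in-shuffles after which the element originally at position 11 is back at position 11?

51

Follow position 11 under repeated in-shuffles:
11 → 22 → 44 → 88 → 73 → 43 → 86 → 69 → ... → 11 (length 51)
It first returns after 51 in-shuffles.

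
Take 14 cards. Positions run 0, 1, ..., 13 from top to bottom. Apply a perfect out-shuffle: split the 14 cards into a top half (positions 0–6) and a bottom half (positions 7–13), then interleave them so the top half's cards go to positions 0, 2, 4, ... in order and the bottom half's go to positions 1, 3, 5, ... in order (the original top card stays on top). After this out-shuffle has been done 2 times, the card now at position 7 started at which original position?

Work backwards from position 7, undoing one out-shuffle at a time:
7 ← 10 ← 5
So the card now at position 7 started at position 5.

5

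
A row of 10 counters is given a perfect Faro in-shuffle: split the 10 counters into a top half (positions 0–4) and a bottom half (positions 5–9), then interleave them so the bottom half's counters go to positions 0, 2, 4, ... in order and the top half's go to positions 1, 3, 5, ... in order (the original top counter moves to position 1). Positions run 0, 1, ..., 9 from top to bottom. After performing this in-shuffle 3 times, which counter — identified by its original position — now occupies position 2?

Work backwards from position 2, undoing one in-shuffle at a time:
2 ← 6 ← 8 ← 9
So the counter now at position 2 started at position 9.

9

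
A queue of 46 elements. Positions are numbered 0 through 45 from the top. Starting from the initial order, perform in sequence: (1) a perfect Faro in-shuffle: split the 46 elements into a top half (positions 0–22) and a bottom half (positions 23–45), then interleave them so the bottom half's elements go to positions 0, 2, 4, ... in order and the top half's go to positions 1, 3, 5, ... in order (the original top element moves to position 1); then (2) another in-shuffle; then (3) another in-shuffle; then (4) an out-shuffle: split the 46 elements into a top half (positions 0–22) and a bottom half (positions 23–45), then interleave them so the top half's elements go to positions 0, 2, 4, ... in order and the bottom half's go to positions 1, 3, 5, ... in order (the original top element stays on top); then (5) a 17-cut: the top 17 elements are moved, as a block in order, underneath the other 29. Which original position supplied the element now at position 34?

14

Undo the operations in reverse order, starting from position 34:
  undo op 5 (cut 17): 34 ← 5
  undo op 4 (out-shuffle, from bottom half): 5 ← 25
  undo op 3 (in-shuffle, from top half): 25 ← 12
  undo op 2 (in-shuffle, from bottom half): 12 ← 29
  undo op 1 (in-shuffle, from top half): 29 ← 14
So the element at position 34 came from original position 14.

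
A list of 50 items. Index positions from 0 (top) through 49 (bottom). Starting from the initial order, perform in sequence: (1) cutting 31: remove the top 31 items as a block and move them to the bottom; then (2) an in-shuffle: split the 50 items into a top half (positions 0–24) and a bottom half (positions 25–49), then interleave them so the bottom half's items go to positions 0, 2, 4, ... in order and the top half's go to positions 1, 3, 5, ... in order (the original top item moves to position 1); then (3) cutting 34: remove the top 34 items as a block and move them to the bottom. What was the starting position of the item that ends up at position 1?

Undo the operations in reverse order, starting from position 1:
  undo op 3 (cut 34): 1 ← 35
  undo op 2 (in-shuffle, from top half): 35 ← 17
  undo op 1 (cut 31): 17 ← 48
So the item at position 1 came from original position 48.

48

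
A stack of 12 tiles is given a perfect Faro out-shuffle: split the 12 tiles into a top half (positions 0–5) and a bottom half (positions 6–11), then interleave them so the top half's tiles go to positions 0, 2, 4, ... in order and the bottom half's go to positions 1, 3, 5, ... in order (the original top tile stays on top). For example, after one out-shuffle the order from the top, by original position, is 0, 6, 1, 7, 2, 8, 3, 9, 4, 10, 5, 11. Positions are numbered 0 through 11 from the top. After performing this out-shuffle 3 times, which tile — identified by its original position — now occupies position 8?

Work backwards from position 8, undoing one out-shuffle at a time:
8 ← 4 ← 2 ← 1
So the tile now at position 8 started at position 1.

1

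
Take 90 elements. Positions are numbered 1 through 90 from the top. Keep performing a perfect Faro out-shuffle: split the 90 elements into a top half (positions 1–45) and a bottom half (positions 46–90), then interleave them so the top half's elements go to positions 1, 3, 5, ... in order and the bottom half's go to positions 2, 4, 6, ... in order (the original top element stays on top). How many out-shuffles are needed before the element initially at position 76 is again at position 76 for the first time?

11

Follow position 76 under repeated out-shuffles:
76 → 62 → 34 → 67 → 44 → 87 → 84 → 78 → 66 → 42 → 83 → 76
It first returns after 11 out-shuffles.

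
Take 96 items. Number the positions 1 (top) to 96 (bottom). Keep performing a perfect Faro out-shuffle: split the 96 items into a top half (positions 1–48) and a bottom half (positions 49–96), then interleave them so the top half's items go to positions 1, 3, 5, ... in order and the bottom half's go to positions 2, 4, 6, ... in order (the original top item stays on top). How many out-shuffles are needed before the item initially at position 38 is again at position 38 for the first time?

36

Follow position 38 under repeated out-shuffles:
38 → 75 → 54 → 12 → 23 → 45 → 89 → 82 → ... → 38 (length 36)
It first returns after 36 out-shuffles.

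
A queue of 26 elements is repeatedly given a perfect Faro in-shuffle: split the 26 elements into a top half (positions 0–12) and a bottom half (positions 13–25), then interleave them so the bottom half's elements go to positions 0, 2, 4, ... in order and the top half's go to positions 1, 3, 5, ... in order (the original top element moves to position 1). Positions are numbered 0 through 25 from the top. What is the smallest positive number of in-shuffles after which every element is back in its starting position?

18

The in-shuffle permutes the 26 positions with cycle lengths [2, 6, 18].
Every element is home exactly when every cycle has completed a whole number of laps, i.e. after lcm(2, 6, 18) = 18 in-shuffles.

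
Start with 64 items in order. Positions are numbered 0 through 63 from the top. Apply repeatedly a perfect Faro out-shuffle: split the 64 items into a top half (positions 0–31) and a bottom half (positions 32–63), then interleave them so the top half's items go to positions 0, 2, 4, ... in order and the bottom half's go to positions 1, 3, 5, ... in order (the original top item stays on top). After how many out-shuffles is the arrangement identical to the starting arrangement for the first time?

The out-shuffle permutes the 64 positions with cycle lengths [1, 1, 2, 3, 3, 6, 6, 6, 6, 6, 6, 6, 6, 6].
Every item is home exactly when every cycle has completed a whole number of laps, i.e. after lcm(1, 2, 3, 6) = 6 out-shuffles.

6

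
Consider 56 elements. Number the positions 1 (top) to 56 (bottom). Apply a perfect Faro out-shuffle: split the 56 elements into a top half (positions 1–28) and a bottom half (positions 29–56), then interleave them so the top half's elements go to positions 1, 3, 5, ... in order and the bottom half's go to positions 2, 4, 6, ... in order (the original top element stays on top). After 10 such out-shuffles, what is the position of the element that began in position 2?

35

Track the element's position through each out-shuffle:
2 → 3 → 5 → 9 → 17 → 33 → 10 → 19 → 37 → 18 → 35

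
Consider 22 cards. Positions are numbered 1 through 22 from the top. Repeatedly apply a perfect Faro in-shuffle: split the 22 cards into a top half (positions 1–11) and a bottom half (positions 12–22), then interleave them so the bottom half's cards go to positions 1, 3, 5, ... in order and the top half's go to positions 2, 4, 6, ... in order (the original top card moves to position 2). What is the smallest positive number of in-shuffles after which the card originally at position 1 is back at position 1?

11

Follow position 1 under repeated in-shuffles:
1 → 2 → 4 → 8 → 16 → 9 → 18 → 13 → 3 → 6 → 12 → 1
It first returns after 11 in-shuffles.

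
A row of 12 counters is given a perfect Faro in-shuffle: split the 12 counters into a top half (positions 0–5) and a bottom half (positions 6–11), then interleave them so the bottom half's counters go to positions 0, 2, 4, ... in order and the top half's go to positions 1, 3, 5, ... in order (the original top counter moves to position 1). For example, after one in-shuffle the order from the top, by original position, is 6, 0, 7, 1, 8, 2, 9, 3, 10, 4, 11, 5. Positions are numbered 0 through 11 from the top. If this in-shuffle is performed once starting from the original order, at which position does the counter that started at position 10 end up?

8

Track the counter's position through each in-shuffle:
10 → 8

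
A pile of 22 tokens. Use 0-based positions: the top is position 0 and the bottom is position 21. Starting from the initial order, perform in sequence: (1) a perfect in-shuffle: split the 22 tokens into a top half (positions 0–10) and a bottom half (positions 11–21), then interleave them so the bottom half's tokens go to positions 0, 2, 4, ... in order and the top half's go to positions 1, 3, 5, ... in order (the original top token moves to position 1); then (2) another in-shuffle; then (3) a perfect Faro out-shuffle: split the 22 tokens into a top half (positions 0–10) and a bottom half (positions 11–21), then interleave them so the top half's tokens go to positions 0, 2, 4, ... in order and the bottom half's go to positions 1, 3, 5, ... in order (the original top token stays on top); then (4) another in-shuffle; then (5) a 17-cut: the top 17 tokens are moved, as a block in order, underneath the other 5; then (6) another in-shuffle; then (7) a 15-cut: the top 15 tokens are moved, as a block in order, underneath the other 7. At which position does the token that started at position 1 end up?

7

Track the token from position 1 forward through each operation:
  after op 1 (in-shuffle): 1 → 3
  after op 2 (in-shuffle): 3 → 7
  after op 3 (out-shuffle): 7 → 14
  after op 4 (in-shuffle): 14 → 6
  after op 5 (cut 17): 6 → 11
  after op 6 (in-shuffle): 11 → 0
  after op 7 (cut 15): 0 → 7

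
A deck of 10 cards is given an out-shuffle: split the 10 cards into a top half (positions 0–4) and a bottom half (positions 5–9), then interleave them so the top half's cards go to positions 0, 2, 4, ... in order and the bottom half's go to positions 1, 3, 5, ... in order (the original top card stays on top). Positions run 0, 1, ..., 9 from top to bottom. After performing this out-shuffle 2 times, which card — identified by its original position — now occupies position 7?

Work backwards from position 7, undoing one out-shuffle at a time:
7 ← 8 ← 4
So the card now at position 7 started at position 4.

4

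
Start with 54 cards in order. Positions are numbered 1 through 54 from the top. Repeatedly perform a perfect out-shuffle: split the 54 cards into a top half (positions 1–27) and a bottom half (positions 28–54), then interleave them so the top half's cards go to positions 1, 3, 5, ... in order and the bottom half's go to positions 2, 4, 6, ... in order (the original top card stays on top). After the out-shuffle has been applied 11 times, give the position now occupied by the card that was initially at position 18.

Track the card's position through each out-shuffle:
18 → 35 → 16 → 31 → 8 → 15 → 29 → 4 → 7 → 13 → 25 → 49

49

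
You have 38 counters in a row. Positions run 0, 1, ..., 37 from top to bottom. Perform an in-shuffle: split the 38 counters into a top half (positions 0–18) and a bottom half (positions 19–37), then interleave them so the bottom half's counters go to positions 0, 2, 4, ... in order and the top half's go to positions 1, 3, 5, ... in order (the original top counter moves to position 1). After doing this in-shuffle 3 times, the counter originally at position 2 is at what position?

23

Track the counter's position through each in-shuffle:
2 → 5 → 11 → 23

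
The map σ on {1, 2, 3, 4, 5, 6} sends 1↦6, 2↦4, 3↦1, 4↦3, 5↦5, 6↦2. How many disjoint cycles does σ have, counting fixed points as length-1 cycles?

2

Cycle decomposition: (1 6 2 4 3) (5).
2 cycles.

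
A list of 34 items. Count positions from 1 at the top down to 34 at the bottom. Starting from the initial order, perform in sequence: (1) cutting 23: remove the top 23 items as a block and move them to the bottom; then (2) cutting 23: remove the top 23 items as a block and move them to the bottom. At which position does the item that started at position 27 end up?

15

Track the item from position 27 forward through each operation:
  after op 1 (cut 23): 27 → 4
  after op 2 (cut 23): 4 → 15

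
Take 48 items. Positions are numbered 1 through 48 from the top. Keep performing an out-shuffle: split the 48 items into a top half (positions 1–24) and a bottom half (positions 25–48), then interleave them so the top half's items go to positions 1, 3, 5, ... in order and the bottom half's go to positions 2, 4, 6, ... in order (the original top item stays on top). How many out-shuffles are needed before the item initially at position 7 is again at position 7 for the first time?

Follow position 7 under repeated out-shuffles:
7 → 13 → 25 → 2 → 3 → 5 → 9 → 17 → ... → 7 (length 23)
It first returns after 23 out-shuffles.

23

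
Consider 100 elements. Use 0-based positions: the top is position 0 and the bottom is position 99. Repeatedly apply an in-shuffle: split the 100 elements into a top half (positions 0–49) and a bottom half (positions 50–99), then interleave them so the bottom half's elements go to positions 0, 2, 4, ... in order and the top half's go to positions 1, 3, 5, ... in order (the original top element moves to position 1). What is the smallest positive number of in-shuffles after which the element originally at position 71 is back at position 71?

100

Follow position 71 under repeated in-shuffles:
71 → 42 → 85 → 70 → 40 → 81 → 62 → 24 → ... → 71 (length 100)
It first returns after 100 in-shuffles.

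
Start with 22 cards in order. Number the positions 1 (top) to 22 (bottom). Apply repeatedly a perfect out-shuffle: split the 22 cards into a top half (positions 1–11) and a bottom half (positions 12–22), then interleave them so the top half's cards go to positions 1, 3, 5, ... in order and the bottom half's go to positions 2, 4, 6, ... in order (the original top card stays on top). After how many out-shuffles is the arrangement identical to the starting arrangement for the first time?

The out-shuffle permutes the 22 positions with cycle lengths [1, 1, 2, 3, 3, 6, 6].
Every card is home exactly when every cycle has completed a whole number of laps, i.e. after lcm(1, 2, 3, 6) = 6 out-shuffles.

6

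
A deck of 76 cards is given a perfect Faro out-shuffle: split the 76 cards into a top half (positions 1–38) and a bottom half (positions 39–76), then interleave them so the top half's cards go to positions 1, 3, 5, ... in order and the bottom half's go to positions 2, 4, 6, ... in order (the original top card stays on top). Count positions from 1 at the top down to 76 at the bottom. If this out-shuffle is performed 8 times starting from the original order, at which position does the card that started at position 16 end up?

Track the card's position through each out-shuffle:
16 → 31 → 61 → 46 → 16 → 31 → 61 → 46 → 16

16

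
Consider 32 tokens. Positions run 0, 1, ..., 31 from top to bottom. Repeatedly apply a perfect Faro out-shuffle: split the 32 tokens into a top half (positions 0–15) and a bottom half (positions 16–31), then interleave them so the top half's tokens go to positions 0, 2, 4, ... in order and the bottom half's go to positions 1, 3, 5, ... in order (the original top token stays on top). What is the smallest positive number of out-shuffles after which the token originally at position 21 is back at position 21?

Follow position 21 under repeated out-shuffles:
21 → 11 → 22 → 13 → 26 → 21
It first returns after 5 out-shuffles.

5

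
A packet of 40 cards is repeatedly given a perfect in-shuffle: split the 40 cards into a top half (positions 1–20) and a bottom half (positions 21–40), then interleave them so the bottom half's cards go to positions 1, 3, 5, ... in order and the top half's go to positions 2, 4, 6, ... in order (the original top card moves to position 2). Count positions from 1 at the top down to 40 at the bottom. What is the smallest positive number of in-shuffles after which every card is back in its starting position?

The in-shuffle permutes the 40 positions with cycle lengths [20, 20].
Every card is home exactly when every cycle has completed a whole number of laps, i.e. after lcm(20) = 20 in-shuffles.

20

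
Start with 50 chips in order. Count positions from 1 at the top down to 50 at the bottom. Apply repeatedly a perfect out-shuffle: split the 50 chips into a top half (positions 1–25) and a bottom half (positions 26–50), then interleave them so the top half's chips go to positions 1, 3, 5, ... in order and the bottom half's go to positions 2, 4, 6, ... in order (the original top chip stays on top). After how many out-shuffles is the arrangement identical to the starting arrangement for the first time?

The out-shuffle permutes the 50 positions with cycle lengths [1, 1, 3, 3, 21, 21].
Every chip is home exactly when every cycle has completed a whole number of laps, i.e. after lcm(1, 3, 21) = 21 out-shuffles.

21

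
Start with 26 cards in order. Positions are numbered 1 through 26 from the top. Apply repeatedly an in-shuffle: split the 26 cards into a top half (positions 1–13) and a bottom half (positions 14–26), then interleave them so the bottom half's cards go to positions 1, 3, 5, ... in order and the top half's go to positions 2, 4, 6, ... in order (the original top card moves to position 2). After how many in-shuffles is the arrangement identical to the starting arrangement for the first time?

18

The in-shuffle permutes the 26 positions with cycle lengths [2, 6, 18].
Every card is home exactly when every cycle has completed a whole number of laps, i.e. after lcm(2, 6, 18) = 18 in-shuffles.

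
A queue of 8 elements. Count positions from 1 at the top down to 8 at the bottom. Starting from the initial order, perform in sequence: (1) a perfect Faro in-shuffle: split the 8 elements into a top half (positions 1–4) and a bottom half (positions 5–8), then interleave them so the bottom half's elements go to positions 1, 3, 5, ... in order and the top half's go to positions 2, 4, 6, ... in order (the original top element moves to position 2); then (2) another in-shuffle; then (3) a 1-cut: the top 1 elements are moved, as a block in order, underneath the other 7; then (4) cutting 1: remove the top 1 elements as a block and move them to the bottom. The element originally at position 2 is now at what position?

6

Track the element from position 2 forward through each operation:
  after op 1 (in-shuffle): 2 → 4
  after op 2 (in-shuffle): 4 → 8
  after op 3 (cut 1): 8 → 7
  after op 4 (cut 1): 7 → 6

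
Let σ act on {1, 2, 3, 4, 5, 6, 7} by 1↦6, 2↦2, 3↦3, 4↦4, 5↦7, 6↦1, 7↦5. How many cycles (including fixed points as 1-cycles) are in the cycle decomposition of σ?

5

Cycle decomposition: (1 6) (2) (3) (4) (5 7).
5 cycles.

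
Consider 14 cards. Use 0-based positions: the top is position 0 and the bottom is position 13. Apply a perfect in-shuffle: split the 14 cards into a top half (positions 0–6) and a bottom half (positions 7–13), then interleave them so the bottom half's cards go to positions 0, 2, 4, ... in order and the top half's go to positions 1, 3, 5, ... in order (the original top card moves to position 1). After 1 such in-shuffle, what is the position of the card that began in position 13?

Track the card's position through each in-shuffle:
13 → 12

12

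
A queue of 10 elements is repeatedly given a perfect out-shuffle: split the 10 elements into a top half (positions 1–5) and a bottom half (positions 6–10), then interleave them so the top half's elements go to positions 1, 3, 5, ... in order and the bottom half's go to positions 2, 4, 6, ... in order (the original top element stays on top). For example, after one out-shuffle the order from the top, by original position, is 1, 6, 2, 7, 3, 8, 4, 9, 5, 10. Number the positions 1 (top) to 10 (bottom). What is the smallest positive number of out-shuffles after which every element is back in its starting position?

6

The out-shuffle permutes the 10 positions with cycle lengths [1, 1, 2, 6].
Every element is home exactly when every cycle has completed a whole number of laps, i.e. after lcm(1, 2, 6) = 6 out-shuffles.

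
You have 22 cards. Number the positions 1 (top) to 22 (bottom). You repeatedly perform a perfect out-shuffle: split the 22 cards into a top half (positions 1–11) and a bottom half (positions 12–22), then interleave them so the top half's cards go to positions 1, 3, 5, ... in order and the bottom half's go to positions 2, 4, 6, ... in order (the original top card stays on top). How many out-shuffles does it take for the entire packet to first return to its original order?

The out-shuffle permutes the 22 positions with cycle lengths [1, 1, 2, 3, 3, 6, 6].
Every card is home exactly when every cycle has completed a whole number of laps, i.e. after lcm(1, 2, 3, 6) = 6 out-shuffles.

6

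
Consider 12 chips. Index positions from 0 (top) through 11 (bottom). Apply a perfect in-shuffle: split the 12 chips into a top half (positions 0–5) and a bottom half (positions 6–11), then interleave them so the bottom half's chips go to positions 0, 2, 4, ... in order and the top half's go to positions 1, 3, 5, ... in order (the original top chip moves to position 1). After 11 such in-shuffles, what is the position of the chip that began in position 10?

Track the chip's position through each in-shuffle:
10 → 8 → 4 → 9 → 6 → 0 → 1 → 3 → 7 → 2 → 5 → 11

11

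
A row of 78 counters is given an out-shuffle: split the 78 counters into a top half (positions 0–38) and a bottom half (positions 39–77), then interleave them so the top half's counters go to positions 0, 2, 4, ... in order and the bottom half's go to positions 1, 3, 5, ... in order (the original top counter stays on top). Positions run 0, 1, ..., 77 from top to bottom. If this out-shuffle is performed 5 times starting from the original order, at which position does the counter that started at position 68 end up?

20

Track the counter's position through each out-shuffle:
68 → 59 → 41 → 5 → 10 → 20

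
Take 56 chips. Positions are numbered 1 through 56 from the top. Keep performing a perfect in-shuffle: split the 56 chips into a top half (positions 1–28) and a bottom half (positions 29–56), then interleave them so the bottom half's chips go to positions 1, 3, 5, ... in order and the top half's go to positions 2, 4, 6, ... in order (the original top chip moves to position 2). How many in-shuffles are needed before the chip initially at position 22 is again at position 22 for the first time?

Follow position 22 under repeated in-shuffles:
22 → 44 → 31 → 5 → 10 → 20 → 40 → 23 → 46 → 35 → 13 → 26 → 52 → 47 → 37 → 17 → 34 → 11 → 22
It first returns after 18 in-shuffles.

18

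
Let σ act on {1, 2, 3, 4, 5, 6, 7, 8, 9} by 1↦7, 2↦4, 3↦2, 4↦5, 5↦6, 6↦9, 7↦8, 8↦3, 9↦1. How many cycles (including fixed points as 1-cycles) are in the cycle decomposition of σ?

1

Cycle decomposition: (1 7 8 3 2 4 5 6 9).
1 cycle.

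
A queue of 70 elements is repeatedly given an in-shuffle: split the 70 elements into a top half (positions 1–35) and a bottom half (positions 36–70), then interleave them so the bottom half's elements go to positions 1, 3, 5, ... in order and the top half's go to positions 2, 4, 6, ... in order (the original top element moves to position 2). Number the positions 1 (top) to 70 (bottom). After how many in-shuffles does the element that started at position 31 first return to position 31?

35

Follow position 31 under repeated in-shuffles:
31 → 62 → 53 → 35 → 70 → 69 → 67 → 63 → ... → 31 (length 35)
It first returns after 35 in-shuffles.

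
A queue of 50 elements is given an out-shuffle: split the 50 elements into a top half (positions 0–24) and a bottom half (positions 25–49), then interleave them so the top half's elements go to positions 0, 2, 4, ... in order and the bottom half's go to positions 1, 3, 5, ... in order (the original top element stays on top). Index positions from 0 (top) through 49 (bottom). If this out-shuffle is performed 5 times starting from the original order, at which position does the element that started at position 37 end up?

8

Track the element's position through each out-shuffle:
37 → 25 → 1 → 2 → 4 → 8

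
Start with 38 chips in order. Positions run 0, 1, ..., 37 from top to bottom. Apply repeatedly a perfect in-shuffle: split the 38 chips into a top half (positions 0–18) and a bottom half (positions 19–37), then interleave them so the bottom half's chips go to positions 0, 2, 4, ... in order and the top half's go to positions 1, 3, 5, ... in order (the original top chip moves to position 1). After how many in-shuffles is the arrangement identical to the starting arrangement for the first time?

12

The in-shuffle permutes the 38 positions with cycle lengths [2, 12, 12, 12].
Every chip is home exactly when every cycle has completed a whole number of laps, i.e. after lcm(2, 12) = 12 in-shuffles.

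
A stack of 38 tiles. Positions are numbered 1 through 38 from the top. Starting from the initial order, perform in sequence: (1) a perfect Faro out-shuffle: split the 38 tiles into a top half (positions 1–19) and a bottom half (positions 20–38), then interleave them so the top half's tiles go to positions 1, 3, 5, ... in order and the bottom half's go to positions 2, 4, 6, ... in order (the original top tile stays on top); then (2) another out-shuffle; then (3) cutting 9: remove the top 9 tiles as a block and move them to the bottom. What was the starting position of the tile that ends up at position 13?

34

Undo the operations in reverse order, starting from position 13:
  undo op 3 (cut 9): 13 ← 22
  undo op 2 (out-shuffle, from bottom half): 22 ← 30
  undo op 1 (out-shuffle, from bottom half): 30 ← 34
So the tile at position 13 came from original position 34.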